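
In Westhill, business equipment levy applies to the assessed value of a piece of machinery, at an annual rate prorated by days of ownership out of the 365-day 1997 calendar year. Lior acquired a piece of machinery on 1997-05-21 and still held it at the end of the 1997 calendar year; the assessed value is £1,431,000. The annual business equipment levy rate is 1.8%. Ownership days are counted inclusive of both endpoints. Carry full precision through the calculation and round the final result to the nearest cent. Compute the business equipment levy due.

Days held (1997-05-21 to 1997-12-31): 225 out of 365
Tax = £1,431,000 × 1.8% × 225/365 = £15,878.2192

£15,878.22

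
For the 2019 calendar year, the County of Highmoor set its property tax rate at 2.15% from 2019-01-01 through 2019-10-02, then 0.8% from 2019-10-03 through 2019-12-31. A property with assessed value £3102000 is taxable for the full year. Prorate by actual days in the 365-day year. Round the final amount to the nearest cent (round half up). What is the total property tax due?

2019-01-01 to 2019-10-02: 275 days at 2.15% → £3102000 × 2.15% × 275/365 = £50248.1507
2019-10-03 to 2019-12-31: 90 days at 0.8% → £3102000 × 0.8% × 90/365 = £6119.0137
Total = £56367.1644

£56367.16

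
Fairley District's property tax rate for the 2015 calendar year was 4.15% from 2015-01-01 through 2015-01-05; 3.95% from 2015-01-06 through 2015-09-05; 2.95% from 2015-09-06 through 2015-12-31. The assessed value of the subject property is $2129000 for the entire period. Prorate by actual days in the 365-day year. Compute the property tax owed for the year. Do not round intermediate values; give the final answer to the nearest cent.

2015-01-01 to 2015-01-05: 5 days at 4.15% → $2129000 × 4.15% × 5/365 = $1210.3219
2015-01-06 to 2015-09-05: 243 days at 3.95% → $2129000 × 3.95% × 243/365 = $55986.8671
2015-09-06 to 2015-12-31: 117 days at 2.95% → $2129000 × 2.95% × 117/365 = $20132.1740
Total = $77329.3630

$77329.36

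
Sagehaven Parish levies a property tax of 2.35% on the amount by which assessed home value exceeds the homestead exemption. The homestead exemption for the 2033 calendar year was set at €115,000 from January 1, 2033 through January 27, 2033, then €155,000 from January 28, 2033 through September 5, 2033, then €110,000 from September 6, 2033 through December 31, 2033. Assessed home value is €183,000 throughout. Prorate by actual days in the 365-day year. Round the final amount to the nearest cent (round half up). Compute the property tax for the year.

€1,066.51

January 1 – January 27, 2033: 27 days, exemption €115,000 → (€183,000 − €115,000) × 2.35% × 27/365 = €118.2082
January 28 – September 5, 2033: 221 days, exemption €155,000 → (€183,000 − €155,000) × 2.35% × 221/365 = €398.4055
September 6 – December 31, 2033: 117 days, exemption €110,000 → (€183,000 − €110,000) × 2.35% × 117/365 = €549.9000
Total = €1,066.5137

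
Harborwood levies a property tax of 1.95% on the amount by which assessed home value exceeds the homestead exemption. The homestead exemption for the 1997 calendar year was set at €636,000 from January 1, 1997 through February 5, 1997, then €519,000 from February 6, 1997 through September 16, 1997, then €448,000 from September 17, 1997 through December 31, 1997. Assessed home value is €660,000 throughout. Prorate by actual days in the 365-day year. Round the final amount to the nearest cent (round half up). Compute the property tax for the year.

€2,926.55

January 1 – February 5, 1997: 36 days, exemption €636,000 → (€660,000 − €636,000) × 1.95% × 36/365 = €46.1589
February 6 – September 16, 1997: 223 days, exemption €519,000 → (€660,000 − €519,000) × 1.95% × 223/365 = €1,679.8315
September 17 – December 31, 1997: 106 days, exemption €448,000 → (€660,000 − €448,000) × 1.95% × 106/365 = €1,200.5589
Total = €2,926.5493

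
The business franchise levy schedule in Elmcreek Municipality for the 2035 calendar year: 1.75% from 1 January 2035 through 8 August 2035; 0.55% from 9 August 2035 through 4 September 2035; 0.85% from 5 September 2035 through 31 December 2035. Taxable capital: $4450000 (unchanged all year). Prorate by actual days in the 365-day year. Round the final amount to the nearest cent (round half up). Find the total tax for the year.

1 January – 8 August 2035: 220 days at 1.75% → $4450000 × 1.75% × 220/365 = $46938.3562
9 August – 4 September 2035: 27 days at 0.55% → $4450000 × 0.55% × 27/365 = $1810.4795
5 September – 31 December 2035: 118 days at 0.85% → $4450000 × 0.85% × 118/365 = $12228.3562
Total = $60977.1918

$60977.19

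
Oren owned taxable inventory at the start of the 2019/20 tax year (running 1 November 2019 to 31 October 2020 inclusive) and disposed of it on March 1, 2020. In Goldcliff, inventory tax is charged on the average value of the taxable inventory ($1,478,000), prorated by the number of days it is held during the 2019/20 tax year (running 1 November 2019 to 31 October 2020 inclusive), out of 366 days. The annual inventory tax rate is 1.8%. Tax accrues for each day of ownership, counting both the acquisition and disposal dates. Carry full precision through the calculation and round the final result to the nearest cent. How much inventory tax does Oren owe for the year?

$8,868.00

Days held (November 1, 2019 – March 1, 2020): 122 out of 366
Tax = $1,478,000 × 1.8% × 122/366 = $8,868.0000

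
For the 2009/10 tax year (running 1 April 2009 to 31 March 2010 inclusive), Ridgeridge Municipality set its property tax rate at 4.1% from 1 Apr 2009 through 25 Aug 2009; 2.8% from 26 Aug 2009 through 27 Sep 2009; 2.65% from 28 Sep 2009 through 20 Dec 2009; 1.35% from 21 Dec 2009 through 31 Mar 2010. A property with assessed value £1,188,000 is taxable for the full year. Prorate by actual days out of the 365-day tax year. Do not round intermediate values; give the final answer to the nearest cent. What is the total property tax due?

£34,307.16

1 Apr – 25 Aug 2009: 147 days at 4.1% → £1,188,000 × 4.1% × 147/365 = £19,616.6466
26 Aug – 27 Sep 2009: 33 days at 2.8% → £1,188,000 × 2.8% × 33/365 = £3,007.4301
28 Sep – 20 Dec 2009: 84 days at 2.65% → £1,188,000 × 2.65% × 84/365 = £7,245.1726
21 Dec 2009 – 31 Mar 2010: 101 days at 1.35% → £1,188,000 × 1.35% × 101/365 = £4,437.9123
Total = £34,307.1616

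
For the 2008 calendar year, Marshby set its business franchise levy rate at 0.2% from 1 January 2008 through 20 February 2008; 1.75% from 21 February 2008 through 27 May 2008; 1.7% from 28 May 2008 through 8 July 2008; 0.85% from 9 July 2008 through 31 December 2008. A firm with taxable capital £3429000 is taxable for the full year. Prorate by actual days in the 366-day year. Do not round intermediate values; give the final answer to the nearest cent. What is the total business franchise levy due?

1 January – 20 February 2008: 51 days at 0.2% → £3429000 × 0.2% × 51/366 = £955.6230
21 February – 27 May 2008: 97 days at 1.75% → £3429000 × 1.75% × 97/366 = £15903.6270
28 May – 8 July 2008: 42 days at 1.7% → £3429000 × 1.7% × 42/366 = £6689.3607
9 July – 31 December 2008: 176 days at 0.85% → £3429000 × 0.85% × 176/366 = £14015.8033
Total = £37564.4139

£37564.41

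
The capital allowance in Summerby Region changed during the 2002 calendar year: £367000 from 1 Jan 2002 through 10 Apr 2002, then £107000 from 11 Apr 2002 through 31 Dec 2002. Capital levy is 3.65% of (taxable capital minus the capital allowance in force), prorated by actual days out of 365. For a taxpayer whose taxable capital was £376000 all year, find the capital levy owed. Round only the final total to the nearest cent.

1 Jan – 10 Apr 2002: 100 days, exemption £367000 → (£376000 − £367000) × 3.65% × 100/365 = £90.0000
11 Apr – 31 Dec 2002: 265 days, exemption £107000 → (£376000 − £107000) × 3.65% × 265/365 = £7128.5000
Total = £7218.5000

£7218.50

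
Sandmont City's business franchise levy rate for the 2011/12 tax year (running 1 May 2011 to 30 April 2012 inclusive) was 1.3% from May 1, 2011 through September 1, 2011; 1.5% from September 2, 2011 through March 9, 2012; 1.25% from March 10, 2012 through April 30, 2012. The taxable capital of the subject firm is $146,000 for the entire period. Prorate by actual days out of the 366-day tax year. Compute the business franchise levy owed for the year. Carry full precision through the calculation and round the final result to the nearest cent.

$2,039.21

May 1 – September 1, 2011: 124 days at 1.3% → $146,000 × 1.3% × 124/366 = $643.0383
September 2, 2011 – March 9, 2012: 190 days at 1.5% → $146,000 × 1.5% × 190/366 = $1,136.8852
March 10 – April 30, 2012: 52 days at 1.25% → $146,000 × 1.25% × 52/366 = $259.2896
Total = $2,039.2131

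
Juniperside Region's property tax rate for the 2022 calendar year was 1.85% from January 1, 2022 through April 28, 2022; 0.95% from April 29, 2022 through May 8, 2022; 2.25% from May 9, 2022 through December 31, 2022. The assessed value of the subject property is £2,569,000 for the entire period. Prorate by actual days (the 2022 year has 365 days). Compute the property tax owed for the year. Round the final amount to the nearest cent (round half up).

January 1 – April 28, 2022: 118 days at 1.85% → £2,569,000 × 1.85% × 118/365 = £15,364.7315
April 29 – May 8, 2022: 10 days at 0.95% → £2,569,000 × 0.95% × 10/365 = £668.6438
May 9 – December 31, 2022: 237 days at 2.25% → £2,569,000 × 2.25% × 237/365 = £37,532.0342
Total = £53,565.4096

£53,565.41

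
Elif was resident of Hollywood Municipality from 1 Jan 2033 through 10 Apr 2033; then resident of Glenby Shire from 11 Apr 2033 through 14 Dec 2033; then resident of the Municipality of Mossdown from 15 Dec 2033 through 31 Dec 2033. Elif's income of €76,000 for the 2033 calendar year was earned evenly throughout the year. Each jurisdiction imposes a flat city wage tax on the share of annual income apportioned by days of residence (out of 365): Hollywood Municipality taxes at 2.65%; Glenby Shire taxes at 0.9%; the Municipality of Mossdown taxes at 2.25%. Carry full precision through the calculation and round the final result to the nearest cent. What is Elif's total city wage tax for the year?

Hollywood Municipality, 1 Jan – 10 Apr 2033: 100 days → €76,000 × 2.65% × 100/365 = €551.7808
Glenby Shire, 11 Apr – 14 Dec 2033: 248 days → €76,000 × 0.9% × 248/365 = €464.7452
The Municipality of Mossdown, 15 Dec – 31 Dec 2033: 17 days → €76,000 × 2.25% × 17/365 = €79.6438
Total = €1,096.1699

€1,096.17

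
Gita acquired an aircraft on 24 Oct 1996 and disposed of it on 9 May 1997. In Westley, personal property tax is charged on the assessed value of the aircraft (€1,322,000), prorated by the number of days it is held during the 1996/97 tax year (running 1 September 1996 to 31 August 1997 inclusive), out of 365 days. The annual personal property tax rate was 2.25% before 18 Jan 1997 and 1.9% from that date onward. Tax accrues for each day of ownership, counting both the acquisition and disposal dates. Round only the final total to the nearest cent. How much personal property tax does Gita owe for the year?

24 Oct 1996 – 17 Jan 1997: 86 days at 2.25% → €1,322,000 × 2.25% × 86/365 = €7,008.4110
18 Jan – 9 May 1997: 112 days at 1.9% → €1,322,000 × 1.9% × 112/365 = €7,707.4411
Total = €14,715.8521

€14,715.85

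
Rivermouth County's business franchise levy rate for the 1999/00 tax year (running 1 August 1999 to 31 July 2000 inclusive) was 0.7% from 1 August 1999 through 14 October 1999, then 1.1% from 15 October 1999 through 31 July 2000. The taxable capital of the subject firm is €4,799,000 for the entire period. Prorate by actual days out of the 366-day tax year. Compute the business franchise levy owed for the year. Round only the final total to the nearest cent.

1 August – 14 October 1999: 75 days at 0.7% → €4,799,000 × 0.7% × 75/366 = €6,883.8115
15 October 1999 – 31 July 2000: 291 days at 1.1% → €4,799,000 × 1.1% × 291/366 = €41,971.5820
Total = €48,855.3934

€48,855.39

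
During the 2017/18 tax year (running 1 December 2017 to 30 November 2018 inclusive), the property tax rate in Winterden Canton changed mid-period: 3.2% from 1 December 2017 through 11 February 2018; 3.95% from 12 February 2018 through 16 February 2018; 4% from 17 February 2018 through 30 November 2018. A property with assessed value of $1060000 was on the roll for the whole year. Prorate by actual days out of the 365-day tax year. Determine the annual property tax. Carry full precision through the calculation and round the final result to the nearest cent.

$40696.74

1 December 2017 – 11 February 2018: 73 days at 3.2% → $1060000 × 3.2% × 73/365 = $6784.0000
12 February – 16 February 2018: 5 days at 3.95% → $1060000 × 3.95% × 5/365 = $573.5616
17 February – 30 November 2018: 287 days at 4% → $1060000 × 4% × 287/365 = $33339.1781
Total = $40696.7397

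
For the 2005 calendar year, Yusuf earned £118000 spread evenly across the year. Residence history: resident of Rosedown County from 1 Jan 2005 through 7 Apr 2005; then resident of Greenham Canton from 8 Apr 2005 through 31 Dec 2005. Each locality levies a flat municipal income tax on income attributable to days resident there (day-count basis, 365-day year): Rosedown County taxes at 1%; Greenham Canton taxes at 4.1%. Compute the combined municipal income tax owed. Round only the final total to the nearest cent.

£3865.87

Rosedown County, 1 Jan – 7 Apr 2005: 97 days → £118000 × 1% × 97/365 = £313.5890
Greenham Canton, 8 Apr – 31 Dec 2005: 268 days → £118000 × 4.1% × 268/365 = £3552.2849
Total = £3865.8740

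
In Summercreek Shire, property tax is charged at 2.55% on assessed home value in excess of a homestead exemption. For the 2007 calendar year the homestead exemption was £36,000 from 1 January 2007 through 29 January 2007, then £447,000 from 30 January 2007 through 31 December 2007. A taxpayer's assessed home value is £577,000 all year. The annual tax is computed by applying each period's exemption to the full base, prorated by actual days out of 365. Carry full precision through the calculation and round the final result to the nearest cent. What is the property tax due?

£4,147.70

1 January – 29 January 2007: 29 days, exemption £36,000 → (£577,000 − £36,000) × 2.55% × 29/365 = £1,096.0808
30 January – 31 December 2007: 336 days, exemption £447,000 → (£577,000 − £447,000) × 2.55% × 336/365 = £3,051.6164
Total = £4,147.6973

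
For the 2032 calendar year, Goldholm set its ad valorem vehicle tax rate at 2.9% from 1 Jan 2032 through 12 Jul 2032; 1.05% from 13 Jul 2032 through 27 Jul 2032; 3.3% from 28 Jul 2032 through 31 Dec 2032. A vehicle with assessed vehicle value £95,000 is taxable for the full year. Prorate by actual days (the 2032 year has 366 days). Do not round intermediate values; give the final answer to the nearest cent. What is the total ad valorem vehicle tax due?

£2,845.98

1 Jan – 12 Jul 2032: 194 days at 2.9% → £95,000 × 2.9% × 194/366 = £1,460.3005
13 Jul – 27 Jul 2032: 15 days at 1.05% → £95,000 × 1.05% × 15/366 = £40.8811
28 Jul – 31 Dec 2032: 157 days at 3.3% → £95,000 × 3.3% × 157/366 = £1,344.7951
Total = £2,845.9768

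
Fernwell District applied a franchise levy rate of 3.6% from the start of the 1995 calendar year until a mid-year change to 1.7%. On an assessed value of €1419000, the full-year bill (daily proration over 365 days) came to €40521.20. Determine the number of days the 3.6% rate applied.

222 days

Let d = days at the first rate; then 365 − d days at the second rate.
€1419000 × [3.6%·d + 1.7%·(365−d)] / 365 = €40521.20
Solving gives d = 222, so the new rate took effect on 11 August 1995.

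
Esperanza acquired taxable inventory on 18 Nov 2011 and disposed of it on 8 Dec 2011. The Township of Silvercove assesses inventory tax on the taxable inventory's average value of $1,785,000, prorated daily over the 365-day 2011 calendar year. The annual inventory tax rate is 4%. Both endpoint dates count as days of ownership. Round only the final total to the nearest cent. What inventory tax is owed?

Days held (18 Nov – 8 Dec 2011): 21 out of 365
Tax = $1,785,000 × 4% × 21/365 = $4,107.9452

$4,107.95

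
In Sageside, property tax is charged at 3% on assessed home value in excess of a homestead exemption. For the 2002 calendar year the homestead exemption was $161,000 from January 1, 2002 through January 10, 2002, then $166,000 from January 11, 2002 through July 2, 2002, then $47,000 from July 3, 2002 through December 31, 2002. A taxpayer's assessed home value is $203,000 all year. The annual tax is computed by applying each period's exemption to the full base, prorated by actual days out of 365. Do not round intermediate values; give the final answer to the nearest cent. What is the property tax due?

January 1 – January 10, 2002: 10 days, exemption $161,000 → ($203,000 − $161,000) × 3% × 10/365 = $34.5205
January 11 – July 2, 2002: 173 days, exemption $166,000 → ($203,000 − $166,000) × 3% × 173/365 = $526.1096
July 3 – December 31, 2002: 182 days, exemption $47,000 → ($203,000 − $47,000) × 3% × 182/365 = $2,333.5890
Total = $2,894.2192

$2,894.22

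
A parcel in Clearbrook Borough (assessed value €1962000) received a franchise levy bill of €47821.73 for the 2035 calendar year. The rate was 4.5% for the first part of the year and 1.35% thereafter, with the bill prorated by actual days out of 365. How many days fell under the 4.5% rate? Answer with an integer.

126 days

Let d = days at the first rate; then 365 − d days at the second rate.
€1962000 × [4.5%·d + 1.35%·(365−d)] / 365 = €47821.73
Solving gives d = 126, so the new rate took effect on 7 May 2035.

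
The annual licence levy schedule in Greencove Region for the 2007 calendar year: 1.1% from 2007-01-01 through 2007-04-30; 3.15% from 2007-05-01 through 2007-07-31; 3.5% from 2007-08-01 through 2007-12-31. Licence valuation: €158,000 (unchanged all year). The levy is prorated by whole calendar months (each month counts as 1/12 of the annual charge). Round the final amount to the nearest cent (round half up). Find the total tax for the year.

€4,127.75

2007-01-01 to 2007-04-30: 4 months at 1.1% → €158,000 × 1.1% × 4/12 = €579.3333
2007-05-01 to 2007-07-31: 3 months at 3.15% → €158,000 × 3.15% × 3/12 = €1,244.2500
2007-08-01 to 2007-12-31: 5 months at 3.5% → €158,000 × 3.5% × 5/12 = €2,304.1667
Total = €4,127.7500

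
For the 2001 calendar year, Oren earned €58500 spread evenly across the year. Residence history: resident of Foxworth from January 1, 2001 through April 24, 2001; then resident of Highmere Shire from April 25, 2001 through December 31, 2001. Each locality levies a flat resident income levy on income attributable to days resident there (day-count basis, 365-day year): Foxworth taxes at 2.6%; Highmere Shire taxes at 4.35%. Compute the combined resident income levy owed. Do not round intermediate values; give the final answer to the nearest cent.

Foxworth, January 1 – April 24, 2001: 114 days → €58500 × 2.6% × 114/365 = €475.0521
Highmere Shire, April 25 – December 31, 2001: 251 days → €58500 × 4.35% × 251/365 = €1749.9514
Total = €2225.0034

€2225.00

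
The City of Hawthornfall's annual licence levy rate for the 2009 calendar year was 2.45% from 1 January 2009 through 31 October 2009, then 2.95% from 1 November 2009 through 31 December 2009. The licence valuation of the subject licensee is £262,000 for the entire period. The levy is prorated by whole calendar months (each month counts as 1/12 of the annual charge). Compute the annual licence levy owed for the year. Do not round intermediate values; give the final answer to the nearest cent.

£6,637.33

1 January – 31 October 2009: 10 months at 2.45% → £262,000 × 2.45% × 10/12 = £5,349.1667
1 November – 31 December 2009: 2 months at 2.95% → £262,000 × 2.95% × 2/12 = £1,288.1667
Total = £6,637.3333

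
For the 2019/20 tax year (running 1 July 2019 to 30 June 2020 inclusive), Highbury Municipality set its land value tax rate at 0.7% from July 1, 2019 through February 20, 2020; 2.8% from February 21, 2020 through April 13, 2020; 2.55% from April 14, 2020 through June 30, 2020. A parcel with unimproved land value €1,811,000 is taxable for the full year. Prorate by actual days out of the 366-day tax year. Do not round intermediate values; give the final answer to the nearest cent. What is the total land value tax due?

July 1, 2019 – February 20, 2020: 235 days at 0.7% → €1,811,000 × 0.7% × 235/366 = €8,139.6038
February 21 – April 13, 2020: 53 days at 2.8% → €1,811,000 × 2.8% × 53/366 = €7,342.9617
April 14 – June 30, 2020: 78 days at 2.55% → €1,811,000 × 2.55% × 78/366 = €9,841.7459
Total = €25,324.3115

€25,324.31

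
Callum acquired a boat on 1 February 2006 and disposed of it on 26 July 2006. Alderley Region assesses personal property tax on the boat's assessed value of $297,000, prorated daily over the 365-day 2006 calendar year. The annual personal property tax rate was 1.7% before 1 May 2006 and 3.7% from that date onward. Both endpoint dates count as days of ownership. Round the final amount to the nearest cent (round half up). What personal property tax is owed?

$3,850.42

1 February – 30 April 2006: 89 days at 1.7% → $297,000 × 1.7% × 89/365 = $1,231.1260
1 May – 26 July 2006: 87 days at 3.7% → $297,000 × 3.7% × 87/365 = $2,619.2959
Total = $3,850.4219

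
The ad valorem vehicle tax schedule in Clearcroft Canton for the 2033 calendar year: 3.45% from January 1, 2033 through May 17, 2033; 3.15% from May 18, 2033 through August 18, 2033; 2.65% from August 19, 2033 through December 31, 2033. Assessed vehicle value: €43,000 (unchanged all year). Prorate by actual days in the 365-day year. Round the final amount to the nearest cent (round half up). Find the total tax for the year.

January 1 – May 17, 2033: 137 days at 3.45% → €43,000 × 3.45% × 137/365 = €556.8205
May 18 – August 18, 2033: 93 days at 3.15% → €43,000 × 3.15% × 93/365 = €345.1192
August 19 – December 31, 2033: 135 days at 2.65% → €43,000 × 2.65% × 135/365 = €421.4589
Total = €1,323.3986

€1,323.40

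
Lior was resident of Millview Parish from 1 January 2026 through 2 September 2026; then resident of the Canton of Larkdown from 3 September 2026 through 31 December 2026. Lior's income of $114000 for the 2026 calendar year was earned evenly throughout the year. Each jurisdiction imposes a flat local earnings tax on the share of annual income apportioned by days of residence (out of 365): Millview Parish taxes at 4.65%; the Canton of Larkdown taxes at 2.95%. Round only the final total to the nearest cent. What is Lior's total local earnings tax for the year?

Millview Parish, 1 January – 2 September 2026: 245 days → $114000 × 4.65% × 245/365 = $3558.2055
The Canton of Larkdown, 3 September – 31 December 2026: 120 days → $114000 × 2.95% × 120/365 = $1105.6438
Total = $4663.8493

$4663.85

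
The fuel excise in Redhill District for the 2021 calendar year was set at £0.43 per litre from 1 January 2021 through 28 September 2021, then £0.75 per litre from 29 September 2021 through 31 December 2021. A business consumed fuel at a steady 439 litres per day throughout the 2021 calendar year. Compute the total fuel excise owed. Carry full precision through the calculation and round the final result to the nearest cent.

£82106.17

1 January – 28 September 2021: 271 days × 439 litres/day = 118,969 litres at £0.43/litre → £51156.67
29 September – 31 December 2021: 94 days × 439 litres/day = 41,266 litres at £0.75/litre → £30949.50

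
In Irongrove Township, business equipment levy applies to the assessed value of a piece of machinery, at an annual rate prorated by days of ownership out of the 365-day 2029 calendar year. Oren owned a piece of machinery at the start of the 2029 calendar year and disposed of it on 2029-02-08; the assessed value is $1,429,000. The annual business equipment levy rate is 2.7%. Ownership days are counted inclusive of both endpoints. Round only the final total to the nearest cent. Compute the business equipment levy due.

$4,122.57

Days held (2029-01-01 to 2029-02-08): 39 out of 365
Tax = $1,429,000 × 2.7% × 39/365 = $4,122.5671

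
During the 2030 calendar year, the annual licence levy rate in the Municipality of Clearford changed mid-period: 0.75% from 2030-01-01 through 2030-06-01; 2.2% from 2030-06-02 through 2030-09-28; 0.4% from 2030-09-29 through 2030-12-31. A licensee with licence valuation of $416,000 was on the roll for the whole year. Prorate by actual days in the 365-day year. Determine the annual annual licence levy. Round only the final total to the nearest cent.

2030-01-01 to 2030-06-01: 152 days at 0.75% → $416,000 × 0.75% × 152/365 = $1,299.2877
2030-06-02 to 2030-09-28: 119 days at 2.2% → $416,000 × 2.2% × 119/365 = $2,983.8027
2030-09-29 to 2030-12-31: 94 days at 0.4% → $416,000 × 0.4% × 94/365 = $428.5370
Total = $4,711.6274

$4,711.63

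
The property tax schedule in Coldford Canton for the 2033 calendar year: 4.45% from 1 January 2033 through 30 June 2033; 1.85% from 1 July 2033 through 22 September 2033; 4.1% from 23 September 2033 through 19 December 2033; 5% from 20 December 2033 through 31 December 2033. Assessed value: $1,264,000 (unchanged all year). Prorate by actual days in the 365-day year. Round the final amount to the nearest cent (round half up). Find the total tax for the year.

$47,846.73

1 January – 30 June 2033: 181 days at 4.45% → $1,264,000 × 4.45% × 181/365 = $27,892.8438
1 July – 22 September 2033: 84 days at 1.85% → $1,264,000 × 1.85% × 84/365 = $5,381.5233
23 September – 19 December 2033: 88 days at 4.1% → $1,264,000 × 4.1% × 88/365 = $12,494.5534
20 December – 31 December 2033: 12 days at 5% → $1,264,000 × 5% × 12/365 = $2,077.8082
Total = $47,846.7288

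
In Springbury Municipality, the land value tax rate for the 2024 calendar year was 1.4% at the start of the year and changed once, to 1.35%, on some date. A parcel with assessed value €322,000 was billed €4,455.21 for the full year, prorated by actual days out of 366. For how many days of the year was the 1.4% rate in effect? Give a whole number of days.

Let d = days at the first rate; then 366 − d days at the second rate.
€322,000 × [1.4%·d + 1.35%·(366−d)] / 366 = €4,455.21
Solving gives d = 246, so the new rate took effect on September 3, 2024.

246 days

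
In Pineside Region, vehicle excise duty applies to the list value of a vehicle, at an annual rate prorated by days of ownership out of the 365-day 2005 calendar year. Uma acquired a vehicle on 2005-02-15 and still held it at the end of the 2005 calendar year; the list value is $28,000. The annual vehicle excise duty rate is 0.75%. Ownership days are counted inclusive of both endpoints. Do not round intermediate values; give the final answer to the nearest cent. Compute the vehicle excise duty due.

Days held (2005-02-15 to 2005-12-31): 320 out of 365
Tax = $28,000 × 0.75% × 320/365 = $184.1096

$184.11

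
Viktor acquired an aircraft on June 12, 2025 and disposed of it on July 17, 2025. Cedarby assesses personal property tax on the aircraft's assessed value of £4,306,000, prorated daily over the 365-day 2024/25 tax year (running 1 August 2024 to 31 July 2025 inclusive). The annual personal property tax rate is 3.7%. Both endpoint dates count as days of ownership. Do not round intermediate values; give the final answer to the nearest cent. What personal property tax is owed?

Days held (June 12 – July 17, 2025): 36 out of 365
Tax = £4,306,000 × 3.7% × 36/365 = £15,713.9507

£15,713.95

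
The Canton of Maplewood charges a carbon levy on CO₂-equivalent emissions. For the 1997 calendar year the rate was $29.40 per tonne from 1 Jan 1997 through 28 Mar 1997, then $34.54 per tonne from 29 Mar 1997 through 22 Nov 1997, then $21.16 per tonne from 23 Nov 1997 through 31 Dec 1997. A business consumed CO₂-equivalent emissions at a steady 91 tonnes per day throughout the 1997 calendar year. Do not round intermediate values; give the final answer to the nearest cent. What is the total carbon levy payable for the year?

1 Jan – 28 Mar 1997: 87 days × 91 tonnes/day = 7,917 tonnes at $29.40/tonne → $232759.80
29 Mar – 22 Nov 1997: 239 days × 91 tonnes/day = 21,749 tonnes at $34.54/tonne → $751210.46
23 Nov – 31 Dec 1997: 39 days × 91 tonnes/day = 3,549 tonnes at $21.16/tonne → $75096.84

$1059067.10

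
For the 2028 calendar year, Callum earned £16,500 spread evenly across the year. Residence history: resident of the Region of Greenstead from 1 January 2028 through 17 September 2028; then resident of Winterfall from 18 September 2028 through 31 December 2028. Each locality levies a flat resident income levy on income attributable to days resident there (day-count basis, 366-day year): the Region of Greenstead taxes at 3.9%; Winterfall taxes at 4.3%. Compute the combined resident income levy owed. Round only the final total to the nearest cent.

£662.43

The Region of Greenstead, 1 January – 17 September 2028: 261 days → £16,500 × 3.9% × 261/366 = £458.8893
Winterfall, 18 September – 31 December 2028: 105 days → £16,500 × 4.3% × 105/366 = £203.5451
Total = £662.4344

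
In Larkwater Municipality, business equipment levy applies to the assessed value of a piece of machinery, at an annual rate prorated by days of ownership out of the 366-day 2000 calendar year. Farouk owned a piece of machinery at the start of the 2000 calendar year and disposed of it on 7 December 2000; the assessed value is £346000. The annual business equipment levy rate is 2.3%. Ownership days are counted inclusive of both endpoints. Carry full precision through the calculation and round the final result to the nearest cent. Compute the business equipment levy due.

Days held (1 January – 7 December 2000): 342 out of 366
Tax = £346000 × 2.3% × 342/366 = £7436.1639

£7436.16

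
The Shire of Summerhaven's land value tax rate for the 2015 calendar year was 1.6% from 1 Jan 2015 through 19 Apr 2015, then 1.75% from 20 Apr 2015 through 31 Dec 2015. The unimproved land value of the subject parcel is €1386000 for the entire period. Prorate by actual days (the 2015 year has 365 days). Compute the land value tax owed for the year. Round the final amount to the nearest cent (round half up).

€23634.15

1 Jan – 19 Apr 2015: 109 days at 1.6% → €1386000 × 1.6% × 109/365 = €6622.4219
20 Apr – 31 Dec 2015: 256 days at 1.75% → €1386000 × 1.75% × 256/365 = €17011.7260
Total = €23634.1479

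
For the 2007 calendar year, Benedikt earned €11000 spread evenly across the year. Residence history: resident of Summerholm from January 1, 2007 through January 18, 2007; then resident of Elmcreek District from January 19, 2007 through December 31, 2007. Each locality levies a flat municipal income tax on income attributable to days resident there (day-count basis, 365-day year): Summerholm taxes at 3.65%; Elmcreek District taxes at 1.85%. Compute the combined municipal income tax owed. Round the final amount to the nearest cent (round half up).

€213.26

Summerholm, January 1 – January 18, 2007: 18 days → €11000 × 3.65% × 18/365 = €19.8000
Elmcreek District, January 19 – December 31, 2007: 347 days → €11000 × 1.85% × 347/365 = €193.4644
Total = €213.2644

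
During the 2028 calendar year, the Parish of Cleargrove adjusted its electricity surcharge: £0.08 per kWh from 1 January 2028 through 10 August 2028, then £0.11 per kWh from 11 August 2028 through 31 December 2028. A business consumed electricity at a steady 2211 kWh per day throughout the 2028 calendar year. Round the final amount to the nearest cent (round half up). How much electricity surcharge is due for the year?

£74223.27

1 January – 10 August 2028: 223 days × 2211 kWh/day = 493,053 kWh at £0.08/kWh → £39444.24
11 August – 31 December 2028: 143 days × 2211 kWh/day = 316,173 kWh at £0.11/kWh → £34779.03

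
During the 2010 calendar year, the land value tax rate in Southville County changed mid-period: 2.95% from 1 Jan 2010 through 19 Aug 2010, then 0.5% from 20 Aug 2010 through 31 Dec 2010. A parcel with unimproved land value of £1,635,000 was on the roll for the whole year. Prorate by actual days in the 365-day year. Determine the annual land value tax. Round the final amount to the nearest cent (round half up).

1 Jan – 19 Aug 2010: 231 days at 2.95% → £1,635,000 × 2.95% × 231/365 = £30,525.2260
20 Aug – 31 Dec 2010: 134 days at 0.5% → £1,635,000 × 0.5% × 134/365 = £3,001.2329
Total = £33,526.4589

£33,526.46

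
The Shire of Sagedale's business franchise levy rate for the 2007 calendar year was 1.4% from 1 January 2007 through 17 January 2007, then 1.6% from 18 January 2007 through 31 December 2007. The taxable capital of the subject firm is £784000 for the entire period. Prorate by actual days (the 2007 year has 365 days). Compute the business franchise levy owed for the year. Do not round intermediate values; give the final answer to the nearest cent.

1 January – 17 January 2007: 17 days at 1.4% → £784000 × 1.4% × 17/365 = £511.2110
18 January – 31 December 2007: 348 days at 1.6% → £784000 × 1.6% × 348/365 = £11959.7589
Total = £12470.9699

£12470.97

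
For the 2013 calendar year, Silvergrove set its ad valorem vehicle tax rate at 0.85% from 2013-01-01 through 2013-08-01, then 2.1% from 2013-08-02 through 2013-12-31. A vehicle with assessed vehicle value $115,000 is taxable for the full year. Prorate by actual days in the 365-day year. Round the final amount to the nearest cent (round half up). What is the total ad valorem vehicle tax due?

$1,576.13

2013-01-01 to 2013-08-01: 213 days at 0.85% → $115,000 × 0.85% × 213/365 = $570.4315
2013-08-02 to 2013-12-31: 152 days at 2.1% → $115,000 × 2.1% × 152/365 = $1,005.6986
Total = $1,576.1301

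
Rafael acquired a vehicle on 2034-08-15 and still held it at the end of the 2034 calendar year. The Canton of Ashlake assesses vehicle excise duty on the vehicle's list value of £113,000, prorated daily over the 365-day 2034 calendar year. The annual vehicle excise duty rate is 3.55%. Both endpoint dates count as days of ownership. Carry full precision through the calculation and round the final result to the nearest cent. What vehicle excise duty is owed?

£1,527.67

Days held (2034-08-15 to 2034-12-31): 139 out of 365
Tax = £113,000 × 3.55% × 139/365 = £1,527.6671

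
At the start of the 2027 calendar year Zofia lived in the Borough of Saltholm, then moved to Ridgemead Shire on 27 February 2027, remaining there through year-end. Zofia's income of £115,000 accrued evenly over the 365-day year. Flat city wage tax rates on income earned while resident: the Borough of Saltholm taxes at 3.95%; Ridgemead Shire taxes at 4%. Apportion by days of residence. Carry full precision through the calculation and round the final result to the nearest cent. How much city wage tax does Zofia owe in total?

£4,591.02

The Borough of Saltholm, 1 January – 26 February 2027: 57 days → £115,000 × 3.95% × 57/365 = £709.3767
Ridgemead Shire, 27 February – 31 December 2027: 308 days → £115,000 × 4% × 308/365 = £3,881.6438
Total = £4,591.0205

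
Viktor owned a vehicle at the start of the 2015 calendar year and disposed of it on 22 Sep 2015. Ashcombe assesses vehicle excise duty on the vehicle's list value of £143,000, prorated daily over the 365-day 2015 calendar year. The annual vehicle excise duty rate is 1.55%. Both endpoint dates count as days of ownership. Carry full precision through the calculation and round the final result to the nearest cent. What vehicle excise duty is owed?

£1,609.24

Days held (1 Jan – 22 Sep 2015): 265 out of 365
Tax = £143,000 × 1.55% × 265/365 = £1,609.2397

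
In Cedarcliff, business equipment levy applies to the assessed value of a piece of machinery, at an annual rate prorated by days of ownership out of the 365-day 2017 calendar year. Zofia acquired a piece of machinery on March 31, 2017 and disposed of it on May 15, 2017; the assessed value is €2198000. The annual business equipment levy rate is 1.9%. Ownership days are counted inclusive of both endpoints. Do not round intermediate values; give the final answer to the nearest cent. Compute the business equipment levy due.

Days held (March 31 – May 15, 2017): 46 out of 365
Tax = €2198000 × 1.9% × 46/365 = €5263.1562

€5263.16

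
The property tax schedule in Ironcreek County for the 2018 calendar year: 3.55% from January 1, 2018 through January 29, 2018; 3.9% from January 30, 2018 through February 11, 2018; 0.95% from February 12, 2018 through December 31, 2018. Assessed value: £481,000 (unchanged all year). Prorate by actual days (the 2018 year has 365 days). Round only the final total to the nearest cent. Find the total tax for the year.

January 1 – January 29, 2018: 29 days at 3.55% → £481,000 × 3.55% × 29/365 = £1,356.6836
January 30 – February 11, 2018: 13 days at 3.9% → £481,000 × 3.9% × 13/365 = £668.1288
February 12 – December 31, 2018: 323 days at 0.95% → £481,000 × 0.95% × 323/365 = £4,043.6945
Total = £6,068.5068

£6,068.51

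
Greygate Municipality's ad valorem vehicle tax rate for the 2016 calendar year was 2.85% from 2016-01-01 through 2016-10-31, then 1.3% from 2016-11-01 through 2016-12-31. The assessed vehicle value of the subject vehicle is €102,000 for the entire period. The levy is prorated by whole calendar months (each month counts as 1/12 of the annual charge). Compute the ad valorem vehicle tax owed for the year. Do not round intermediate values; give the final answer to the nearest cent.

€2,643.50

2016-01-01 to 2016-10-31: 10 months at 2.85% → €102,000 × 2.85% × 10/12 = €2,422.5000
2016-11-01 to 2016-12-31: 2 months at 1.3% → €102,000 × 1.3% × 2/12 = €221.0000
Total = €2,643.5000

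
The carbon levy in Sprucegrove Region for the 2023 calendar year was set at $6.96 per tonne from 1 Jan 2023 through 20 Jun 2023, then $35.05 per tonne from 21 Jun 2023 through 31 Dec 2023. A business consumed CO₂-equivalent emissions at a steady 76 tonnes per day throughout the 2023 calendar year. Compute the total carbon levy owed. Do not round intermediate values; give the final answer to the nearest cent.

$607,229.36

1 Jan – 20 Jun 2023: 171 days × 76 tonnes/day = 12,996 tonnes at $6.96/tonne → $90,452.16
21 Jun – 31 Dec 2023: 194 days × 76 tonnes/day = 14,744 tonnes at $35.05/tonne → $516,777.20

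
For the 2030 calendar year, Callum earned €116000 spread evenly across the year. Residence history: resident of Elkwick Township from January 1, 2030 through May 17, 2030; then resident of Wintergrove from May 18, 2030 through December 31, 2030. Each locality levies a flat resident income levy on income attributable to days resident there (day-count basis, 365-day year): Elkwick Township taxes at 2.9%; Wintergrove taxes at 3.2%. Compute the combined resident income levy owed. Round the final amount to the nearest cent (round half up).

€3581.38

Elkwick Township, January 1 – May 17, 2030: 137 days → €116000 × 2.9% × 137/365 = €1262.6521
Wintergrove, May 18 – December 31, 2030: 228 days → €116000 × 3.2% × 228/365 = €2318.7288
Total = €3581.3808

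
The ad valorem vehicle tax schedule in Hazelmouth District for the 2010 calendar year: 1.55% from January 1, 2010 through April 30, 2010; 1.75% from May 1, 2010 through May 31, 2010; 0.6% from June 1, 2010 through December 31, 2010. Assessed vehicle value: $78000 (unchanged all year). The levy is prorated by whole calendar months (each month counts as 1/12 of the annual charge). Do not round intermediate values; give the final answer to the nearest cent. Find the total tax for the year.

January 1 – April 30, 2010: 4 months at 1.55% → $78000 × 1.55% × 4/12 = $403.0000
May 1 – May 31, 2010: 1 month at 1.75% → $78000 × 1.75% × 1/12 = $113.7500
June 1 – December 31, 2010: 7 months at 0.6% → $78000 × 0.6% × 7/12 = $273.0000
Total = $789.7500

$789.75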